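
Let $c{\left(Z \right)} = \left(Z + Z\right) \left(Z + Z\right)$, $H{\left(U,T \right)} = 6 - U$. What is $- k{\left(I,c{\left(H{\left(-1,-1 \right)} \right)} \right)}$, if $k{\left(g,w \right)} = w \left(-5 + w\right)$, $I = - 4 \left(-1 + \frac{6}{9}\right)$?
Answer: $-37436$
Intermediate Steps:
$c{\left(Z \right)} = 4 Z^{2}$ ($c{\left(Z \right)} = 2 Z 2 Z = 4 Z^{2}$)
$I = \frac{4}{3}$ ($I = - 4 \left(-1 + 6 \cdot \frac{1}{9}\right) = - 4 \left(-1 + \frac{2}{3}\right) = \left(-4\right) \left(- \frac{1}{3}\right) = \frac{4}{3} \approx 1.3333$)
$- k{\left(I,c{\left(H{\left(-1,-1 \right)} \right)} \right)} = - 4 \left(6 - -1\right)^{2} \left(-5 + 4 \left(6 - -1\right)^{2}\right) = - 4 \left(6 + 1\right)^{2} \left(-5 + 4 \left(6 + 1\right)^{2}\right) = - 4 \cdot 7^{2} \left(-5 + 4 \cdot 7^{2}\right) = - 4 \cdot 49 \left(-5 + 4 \cdot 49\right) = - 196 \left(-5 + 196\right) = - 196 \cdot 191 = \left(-1\right) 37436 = -37436$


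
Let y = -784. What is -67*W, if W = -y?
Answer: -52528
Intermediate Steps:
W = 784 (W = -1*(-784) = 784)
-67*W = -67*784 = -52528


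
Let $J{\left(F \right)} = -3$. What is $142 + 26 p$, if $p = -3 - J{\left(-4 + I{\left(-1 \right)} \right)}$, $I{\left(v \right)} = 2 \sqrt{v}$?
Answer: $142$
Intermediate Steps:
$p = 0$ ($p = -3 - -3 = -3 + 3 = 0$)
$142 + 26 p = 142 + 26 \cdot 0 = 142 + 0 = 142$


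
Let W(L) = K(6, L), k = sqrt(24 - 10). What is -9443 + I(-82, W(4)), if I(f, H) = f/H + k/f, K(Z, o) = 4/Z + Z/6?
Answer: -47461/5 - sqrt(14)/82 ≈ -9492.3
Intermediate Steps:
k = sqrt(14) ≈ 3.7417
K(Z, o) = 4/Z + Z/6 (K(Z, o) = 4/Z + Z*(1/6) = 4/Z + Z/6)
W(L) = 5/3 (W(L) = 4/6 + (1/6)*6 = 4*(1/6) + 1 = 2/3 + 1 = 5/3)
I(f, H) = f/H + sqrt(14)/f
-9443 + I(-82, W(4)) = -9443 + (-82/5/3 + sqrt(14)/(-82)) = -9443 + (-82*3/5 + sqrt(14)*(-1/82)) = -9443 + (-246/5 - sqrt(14)/82) = -47461/5 - sqrt(14)/82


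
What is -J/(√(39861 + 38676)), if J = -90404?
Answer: 90404*√78537/78537 ≈ 322.59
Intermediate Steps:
-J/(√(39861 + 38676)) = -(-90404)/(√(39861 + 38676)) = -(-90404)/(√78537) = -(-90404)*√78537/78537 = 90404*√78537/78537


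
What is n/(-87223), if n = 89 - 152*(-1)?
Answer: -241/87223 ≈ -0.0027630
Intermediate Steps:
n = 241 (n = 89 + 152 = 241)
n/(-87223) = 241/(-87223) = 241*(-1/87223) = -241/87223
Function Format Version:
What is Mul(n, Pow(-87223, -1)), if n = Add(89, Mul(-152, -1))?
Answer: Rational(-241, 87223) ≈ -0.0027630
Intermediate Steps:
n = 241 (n = Add(89, 152) = 241)
Mul(n, Pow(-87223, -1)) = Mul(241, Pow(-87223, -1)) = Mul(241, Rational(-1, 87223)) = Rational(-241, 87223)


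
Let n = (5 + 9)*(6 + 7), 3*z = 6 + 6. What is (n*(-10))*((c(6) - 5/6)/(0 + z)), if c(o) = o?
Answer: -14105/6 ≈ -2350.8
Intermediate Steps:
z = 4 (z = (6 + 6)/3 = (⅓)*12 = 4)
n = 182 (n = 14*13 = 182)
(n*(-10))*((c(6) - 5/6)/(0 + z)) = (182*(-10))*((6 - 5/6)/(0 + 4)) = -1820*(6 - 5*⅙)/4 = -1820*(6 - ⅚)/4 = -28210/(3*4) = -1820*31/24 = -14105/6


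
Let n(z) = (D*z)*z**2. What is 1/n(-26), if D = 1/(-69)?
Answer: 69/17576 ≈ 0.0039258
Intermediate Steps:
D = -1/69 ≈ -0.014493
n(z) = -z**3/69 (n(z) = (-z/69)*z**2 = -z**3/69)
1/n(-26) = 1/(-1/69*(-26)**3) = 1/(-1/69*(-17576)) = 1/(17576/69) = 69/17576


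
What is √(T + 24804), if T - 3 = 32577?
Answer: 6*√1594 ≈ 239.55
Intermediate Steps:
T = 32580 (T = 3 + 32577 = 32580)
√(T + 24804) = √(32580 + 24804) = √57384 = 6*√1594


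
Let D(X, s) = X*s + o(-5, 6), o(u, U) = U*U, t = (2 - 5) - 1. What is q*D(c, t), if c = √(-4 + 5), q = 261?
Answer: 8352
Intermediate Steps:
c = 1 (c = √1 = 1)
t = -4 (t = -3 - 1 = -4)
o(u, U) = U²
D(X, s) = 36 + X*s (D(X, s) = X*s + 6² = X*s + 36 = 36 + X*s)
q*D(c, t) = 261*(36 + 1*(-4)) = 261*(36 - 4) = 261*32 = 8352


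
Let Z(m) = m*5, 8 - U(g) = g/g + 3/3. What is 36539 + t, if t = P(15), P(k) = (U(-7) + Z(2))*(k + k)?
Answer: 37019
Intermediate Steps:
U(g) = 6 (U(g) = 8 - (g/g + 3/3) = 8 - (1 + 3*(⅓)) = 8 - (1 + 1) = 8 - 1*2 = 8 - 2 = 6)
Z(m) = 5*m
P(k) = 32*k (P(k) = (6 + 5*2)*(k + k) = (6 + 10)*(2*k) = 16*(2*k) = 32*k)
t = 480 (t = 32*15 = 480)
36539 + t = 36539 + 480 = 37019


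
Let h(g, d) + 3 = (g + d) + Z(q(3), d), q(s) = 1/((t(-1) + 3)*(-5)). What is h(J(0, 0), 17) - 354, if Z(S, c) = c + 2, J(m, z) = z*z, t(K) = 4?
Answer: -321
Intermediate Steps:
J(m, z) = z**2
q(s) = -1/35 (q(s) = 1/((4 + 3)*(-5)) = -1/5/7 = (1/7)*(-1/5) = -1/35)
Z(S, c) = 2 + c
h(g, d) = -1 + g + 2*d (h(g, d) = -3 + ((g + d) + (2 + d)) = -3 + ((d + g) + (2 + d)) = -3 + (2 + g + 2*d) = -1 + g + 2*d)
h(J(0, 0), 17) - 354 = (-1 + 0**2 + 2*17) - 354 = (-1 + 0 + 34) - 354 = 33 - 354 = -321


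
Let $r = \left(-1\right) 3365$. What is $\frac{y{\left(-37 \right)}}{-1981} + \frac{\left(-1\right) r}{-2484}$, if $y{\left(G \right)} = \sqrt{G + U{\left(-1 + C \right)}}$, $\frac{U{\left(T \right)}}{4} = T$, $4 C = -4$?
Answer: $- \frac{3365}{2484} - \frac{3 i \sqrt{5}}{1981} \approx -1.3547 - 0.0033863 i$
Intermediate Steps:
$C = -1$ ($C = \frac{1}{4} \left(-4\right) = -1$)
$r = -3365$
$U{\left(T \right)} = 4 T$
$y{\left(G \right)} = \sqrt{-8 + G}$ ($y{\left(G \right)} = \sqrt{G + 4 \left(-1 - 1\right)} = \sqrt{G + 4 \left(-2\right)} = \sqrt{G - 8} = \sqrt{-8 + G}$)
$\frac{y{\left(-37 \right)}}{-1981} + \frac{\left(-1\right) r}{-2484} = \frac{\sqrt{-8 - 37}}{-1981} + \frac{\left(-1\right) \left(-3365\right)}{-2484} = \sqrt{-45} \left(- \frac{1}{1981}\right) + 3365 \left(- \frac{1}{2484}\right) = 3 i \sqrt{5} \left(- \frac{1}{1981}\right) - \frac{3365}{2484} = - \frac{3 i \sqrt{5}}{1981} - \frac{3365}{2484} = - \frac{3365}{2484} - \frac{3 i \sqrt{5}}{1981}$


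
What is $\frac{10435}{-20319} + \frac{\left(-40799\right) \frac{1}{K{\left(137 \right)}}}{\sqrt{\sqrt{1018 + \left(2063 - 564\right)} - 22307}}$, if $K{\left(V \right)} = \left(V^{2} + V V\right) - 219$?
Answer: $- \frac{10435}{20319} + \frac{40799 i}{37319 \sqrt{22307 - \sqrt{2517}}} \approx -0.51356 + 0.007328 i$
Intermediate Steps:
$K{\left(V \right)} = -219 + 2 V^{2}$ ($K{\left(V \right)} = \left(V^{2} + V^{2}\right) - 219 = 2 V^{2} - 219 = -219 + 2 V^{2}$)
$\frac{10435}{-20319} + \frac{\left(-40799\right) \frac{1}{K{\left(137 \right)}}}{\sqrt{\sqrt{1018 + \left(2063 - 564\right)} - 22307}} = \frac{10435}{-20319} + \frac{\left(-40799\right) \frac{1}{-219 + 2 \cdot 137^{2}}}{\sqrt{\sqrt{1018 + \left(2063 - 564\right)} - 22307}} = 10435 \left(- \frac{1}{20319}\right) + \frac{\left(-40799\right) \frac{1}{-219 + 2 \cdot 18769}}{\sqrt{\sqrt{1018 + 1499} - 22307}} = - \frac{10435}{20319} + \frac{\left(-40799\right) \frac{1}{-219 + 37538}}{\sqrt{\sqrt{2517} - 22307}} = - \frac{10435}{20319} + \frac{\left(-40799\right) \frac{1}{37319}}{\sqrt{-22307 + \sqrt{2517}}} = - \frac{10435}{20319} - \frac{40799}{37319 \sqrt{-22307 + \sqrt{2517}}}$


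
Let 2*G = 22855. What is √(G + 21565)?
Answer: √131970/2 ≈ 181.64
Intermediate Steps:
G = 22855/2 (G = (½)*22855 = 22855/2 ≈ 11428.)
√(G + 21565) = √(22855/2 + 21565) = √(65985/2) = √131970/2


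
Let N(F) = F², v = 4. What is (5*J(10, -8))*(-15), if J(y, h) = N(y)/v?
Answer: -1875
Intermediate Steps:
J(y, h) = y²/4
(5*J(10, -8))*(-15) = (5*((¼)*10²))*(-15) = (5*((¼)*100))*(-15) = (5*25)*(-15) = 125*(-15) = -1875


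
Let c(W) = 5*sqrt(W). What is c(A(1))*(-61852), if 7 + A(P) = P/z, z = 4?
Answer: -463890*I*sqrt(3) ≈ -8.0348e+5*I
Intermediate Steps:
A(P) = -7 + P/4
c(A(1))*(-61852) = (5*sqrt(-7 + (1/4)*1))*(-61852) = (5*sqrt(-7 + 1/4))*(-61852) = (5*sqrt(-27/4))*(-61852) = (5*(3*I*sqrt(3)/2))*(-61852) = (15*I*sqrt(3)/2)*(-61852) = -463890*I*sqrt(3)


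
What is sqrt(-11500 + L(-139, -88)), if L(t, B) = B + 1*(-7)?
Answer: I*sqrt(11595) ≈ 107.68*I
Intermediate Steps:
L(t, B) = -7 + B (L(t, B) = B - 7 = -7 + B)
sqrt(-11500 + L(-139, -88)) = sqrt(-11500 + (-7 - 88)) = sqrt(-11500 - 95) = sqrt(-11595) = I*sqrt(11595)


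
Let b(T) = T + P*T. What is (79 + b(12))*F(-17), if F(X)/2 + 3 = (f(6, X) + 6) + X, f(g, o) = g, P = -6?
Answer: -304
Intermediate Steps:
b(T) = -5*T (b(T) = T - 6*T = -5*T)
F(X) = 18 + 2*X (F(X) = -6 + 2*((6 + 6) + X) = -6 + 2*(12 + X) = -6 + (24 + 2*X) = 18 + 2*X)
(79 + b(12))*F(-17) = (79 - 5*12)*(18 + 2*(-17)) = (79 - 60)*(18 - 34) = 19*(-16) = -304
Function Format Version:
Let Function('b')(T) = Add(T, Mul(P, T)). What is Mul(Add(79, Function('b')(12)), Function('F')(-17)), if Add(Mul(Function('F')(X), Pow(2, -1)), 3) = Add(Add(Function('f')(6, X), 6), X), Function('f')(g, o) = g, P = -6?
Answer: -304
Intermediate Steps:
Function('b')(T) = Mul(-5, T) (Function('b')(T) = Add(T, Mul(-6, T)) = Mul(-5, T))
Function('F')(X) = Add(18, Mul(2, X)) (Function('F')(X) = Add(-6, Mul(2, Add(Add(6, 6), X))) = Add(-6, Mul(2, Add(12, X))) = Add(-6, Add(24, Mul(2, X))) = Add(18, Mul(2, X)))
Mul(Add(79, Function('b')(12)), Function('F')(-17)) = Mul(Add(79, Mul(-5, 12)), Add(18, Mul(2, -17))) = Mul(Add(79, -60), Add(18, -34)) = Mul(19, -16) = -304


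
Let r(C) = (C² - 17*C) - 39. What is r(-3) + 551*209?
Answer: 115180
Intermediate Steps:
r(C) = -39 + C² - 17*C
r(-3) + 551*209 = (-39 + (-3)² - 17*(-3)) + 551*209 = (-39 + 9 + 51) + 115159 = 21 + 115159 = 115180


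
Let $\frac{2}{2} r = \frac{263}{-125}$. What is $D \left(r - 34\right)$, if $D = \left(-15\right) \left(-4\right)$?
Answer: $- \frac{54156}{25} \approx -2166.2$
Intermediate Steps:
$r = - \frac{263}{125}$ ($r = \frac{263}{-125} = 263 \left(- \frac{1}{125}\right) = - \frac{263}{125} \approx -2.104$)
$D = 60$
$D \left(r - 34\right) = 60 \left(- \frac{263}{125} - 34\right) = 60 \left(- \frac{4513}{125}\right) = - \frac{54156}{25}$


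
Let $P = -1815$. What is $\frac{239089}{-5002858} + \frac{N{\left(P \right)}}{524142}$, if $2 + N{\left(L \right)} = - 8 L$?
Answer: $- \frac{26342547097}{1311103998918} \approx -0.020092$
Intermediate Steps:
$N{\left(L \right)} = -2 - 8 L$
$\frac{239089}{-5002858} + \frac{N{\left(P \right)}}{524142} = \frac{239089}{-5002858} + \frac{-2 - -14520}{524142} = 239089 \left(- \frac{1}{5002858}\right) + \left(-2 + 14520\right) \frac{1}{524142} = - \frac{239089}{5002858} + 14518 \cdot \frac{1}{524142} = - \frac{239089}{5002858} + \frac{7259}{262071} = - \frac{26342547097}{1311103998918}$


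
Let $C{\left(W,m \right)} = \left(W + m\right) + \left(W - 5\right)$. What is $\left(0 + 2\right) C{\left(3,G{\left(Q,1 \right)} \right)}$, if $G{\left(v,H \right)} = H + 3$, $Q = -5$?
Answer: $10$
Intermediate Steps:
$G{\left(v,H \right)} = 3 + H$
$C{\left(W,m \right)} = -5 + m + 2 W$ ($C{\left(W,m \right)} = \left(W + m\right) + \left(-5 + W\right) = -5 + m + 2 W$)
$\left(0 + 2\right) C{\left(3,G{\left(Q,1 \right)} \right)} = \left(0 + 2\right) \left(-5 + \left(3 + 1\right) + 2 \cdot 3\right) = 2 \left(-5 + 4 + 6\right) = 2 \cdot 5 = 10$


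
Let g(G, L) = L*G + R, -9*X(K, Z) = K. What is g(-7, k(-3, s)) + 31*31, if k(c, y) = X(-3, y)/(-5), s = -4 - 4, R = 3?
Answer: 14467/15 ≈ 964.47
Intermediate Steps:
X(K, Z) = -K/9
s = -8
k(c, y) = -1/15 (k(c, y) = -⅑*(-3)/(-5) = (⅓)*(-⅕) = -1/15)
g(G, L) = 3 + G*L (g(G, L) = L*G + 3 = G*L + 3 = 3 + G*L)
g(-7, k(-3, s)) + 31*31 = (3 - 7*(-1/15)) + 31*31 = (3 + 7/15) + 961 = 52/15 + 961 = 14467/15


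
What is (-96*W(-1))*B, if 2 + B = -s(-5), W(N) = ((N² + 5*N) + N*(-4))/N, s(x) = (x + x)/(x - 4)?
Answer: 0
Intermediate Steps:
s(x) = 2*x/(-4 + x) (s(x) = (2*x)/(-4 + x) = 2*x/(-4 + x))
W(N) = (N + N²)/N (W(N) = ((N² + 5*N) - 4*N)/N = (N + N²)/N)
B = -28/9 (B = -2 - 2*(-5)/(-4 - 5) = -2 - 2*(-5)/(-9) = -2 - 2*(-5)*(-1)/9 = -2 - 1*10/9 = -2 - 10/9 = -28/9 ≈ -3.1111)
(-96*W(-1))*B = -96*(1 - 1)*(-28/9) = -96*0*(-28/9) = 0*(-28/9) = 0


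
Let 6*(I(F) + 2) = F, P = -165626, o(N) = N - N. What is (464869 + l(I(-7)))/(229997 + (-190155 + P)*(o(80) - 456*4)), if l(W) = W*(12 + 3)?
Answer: 929643/1298349082 ≈ 0.00071602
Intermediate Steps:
o(N) = 0
I(F) = -2 + F/6
l(W) = 15*W (l(W) = W*15 = 15*W)
(464869 + l(I(-7)))/(229997 + (-190155 + P)*(o(80) - 456*4)) = (464869 + 15*(-2 + (1/6)*(-7)))/(229997 + (-190155 - 165626)*(0 - 456*4)) = (464869 + 15*(-2 - 7/6))/(229997 - 355781*(0 - 1824)) = (464869 + 15*(-19/6))/(229997 - 355781*(-1824)) = (464869 - 95/2)/(229997 + 648944544) = (929643/2)/649174541 = (929643/2)*(1/649174541) = 929643/1298349082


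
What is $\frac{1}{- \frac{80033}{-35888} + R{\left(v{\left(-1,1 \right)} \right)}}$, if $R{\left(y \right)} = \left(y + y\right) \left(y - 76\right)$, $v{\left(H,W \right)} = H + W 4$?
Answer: $- \frac{35888}{15638911} \approx -0.0022948$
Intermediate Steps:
$v{\left(H,W \right)} = H + 4 W$
$R{\left(y \right)} = 2 y \left(-76 + y\right)$
$\frac{1}{- \frac{80033}{-35888} + R{\left(v{\left(-1,1 \right)} \right)}} = \frac{1}{- \frac{80033}{-35888} + 2 \left(-1 + 4 \cdot 1\right) \left(-76 + \left(-1 + 4 \cdot 1\right)\right)} = \frac{1}{\left(-80033\right) \left(- \frac{1}{35888}\right) + 2 \left(-1 + 4\right) \left(-76 + \left(-1 + 4\right)\right)} = \frac{1}{\frac{80033}{35888} + 2 \cdot 3 \left(-76 + 3\right)} = \frac{1}{\frac{80033}{35888} + 2 \cdot 3 \left(-73\right)} = \frac{1}{\frac{80033}{35888} - 438} = \frac{1}{- \frac{15638911}{35888}} = - \frac{35888}{15638911}$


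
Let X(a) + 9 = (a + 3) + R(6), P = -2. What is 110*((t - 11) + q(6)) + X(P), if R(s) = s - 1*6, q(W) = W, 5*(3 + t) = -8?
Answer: -1064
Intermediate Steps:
t = -23/5 (t = -3 + (⅕)*(-8) = -3 - 8/5 = -23/5 ≈ -4.6000)
R(s) = -6 + s (R(s) = s - 6 = -6 + s)
X(a) = -6 + a (X(a) = -9 + ((a + 3) + (-6 + 6)) = -9 + ((3 + a) + 0) = -9 + (3 + a) = -6 + a)
110*((t - 11) + q(6)) + X(P) = 110*((-23/5 - 11) + 6) + (-6 - 2) = 110*(-78/5 + 6) - 8 = 110*(-48/5) - 8 = -1056 - 8 = -1064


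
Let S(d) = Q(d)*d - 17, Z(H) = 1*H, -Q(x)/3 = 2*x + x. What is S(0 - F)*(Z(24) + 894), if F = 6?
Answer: -313038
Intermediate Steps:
Q(x) = -9*x (Q(x) = -3*(2*x + x) = -9*x)
Z(H) = H
S(d) = -17 - 9*d² (S(d) = (-9*d)*d - 17 = -9*d² - 17 = -17 - 9*d²)
S(0 - F)*(Z(24) + 894) = (-17 - 9*(0 - 1*6)²)*(24 + 894) = (-17 - 9*(0 - 6)²)*918 = (-17 - 9*(-6)²)*918 = (-17 - 9*36)*918 = (-17 - 324)*918 = -341*918 = -313038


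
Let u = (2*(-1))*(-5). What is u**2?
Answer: 100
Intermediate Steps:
u = 10 (u = -2*(-5) = 10)
u**2 = 10**2 = 100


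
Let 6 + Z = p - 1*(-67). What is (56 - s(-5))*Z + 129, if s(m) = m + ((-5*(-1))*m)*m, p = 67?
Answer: -8063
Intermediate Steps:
Z = 128 (Z = -6 + (67 - 1*(-67)) = -6 + (67 + 67) = -6 + 134 = 128)
s(m) = m + 5*m**2 (s(m) = m + (5*m)*m = m + 5*m**2)
(56 - s(-5))*Z + 129 = (56 - (-5)*(1 + 5*(-5)))*128 + 129 = (56 - (-5)*(1 - 25))*128 + 129 = (56 - (-5)*(-24))*128 + 129 = (56 - 1*120)*128 + 129 = (56 - 120)*128 + 129 = -64*128 + 129 = -8192 + 129 = -8063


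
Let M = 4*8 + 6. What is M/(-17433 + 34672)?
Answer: 38/17239 ≈ 0.0022043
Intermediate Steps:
M = 38 (M = 32 + 6 = 38)
M/(-17433 + 34672) = 38/(-17433 + 34672) = 38/17239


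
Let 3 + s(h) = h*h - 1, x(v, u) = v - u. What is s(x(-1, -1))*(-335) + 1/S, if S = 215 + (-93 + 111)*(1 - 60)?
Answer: 1134979/847 ≈ 1340.0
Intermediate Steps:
s(h) = -4 + h² (s(h) = -3 + (h*h - 1) = -3 + (h² - 1) = -3 + (-1 + h²) = -4 + h²)
S = -847 (S = 215 + 18*(-59) = 215 - 1062 = -847)
s(x(-1, -1))*(-335) + 1/S = (-4 + (-1 - 1*(-1))²)*(-335) + 1/(-847) = (-4 + (-1 + 1)²)*(-335) - 1/847 = (-4 + 0²)*(-335) - 1/847 = (-4 + 0)*(-335) - 1/847 = -4*(-335) - 1/847 = 1340 - 1/847 = 1134979/847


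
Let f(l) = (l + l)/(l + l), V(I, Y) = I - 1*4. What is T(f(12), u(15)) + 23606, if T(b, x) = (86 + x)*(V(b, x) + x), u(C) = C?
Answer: 24818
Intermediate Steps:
V(I, Y) = -4 + I (V(I, Y) = I - 4 = -4 + I)
f(l) = 1 (f(l) = (2*l)/((2*l)) = (2*l)*(1/(2*l)) = 1)
T(b, x) = (86 + x)*(-4 + b + x) (T(b, x) = (86 + x)*((-4 + b) + x) = (86 + x)*(-4 + b + x))
T(f(12), u(15)) + 23606 = (-344 + 15**2 + 82*15 + 86*1 + 1*15) + 23606 = (-344 + 225 + 1230 + 86 + 15) + 23606 = 1212 + 23606 = 24818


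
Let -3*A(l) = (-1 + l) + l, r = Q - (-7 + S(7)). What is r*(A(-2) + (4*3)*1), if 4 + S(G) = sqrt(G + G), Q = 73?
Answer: 1148 - 41*sqrt(14)/3 ≈ 1096.9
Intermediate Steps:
S(G) = -4 + sqrt(2)*sqrt(G) (S(G) = -4 + sqrt(G + G) = -4 + sqrt(2*G) = -4 + sqrt(2)*sqrt(G))
r = 84 - sqrt(14) (r = 73 - (-7 + (-4 + sqrt(2)*sqrt(7))) = 73 - (-7 + (-4 + sqrt(14))) = 73 - (-11 + sqrt(14)) = 73 + (11 - sqrt(14)) = 84 - sqrt(14) ≈ 80.258)
A(l) = 1/3 - 2*l/3 (A(l) = -((-1 + l) + l)/3 = -(-1 + 2*l)/3 = 1/3 - 2*l/3)
r*(A(-2) + (4*3)*1) = (84 - sqrt(14))*((1/3 - 2/3*(-2)) + (4*3)*1) = (84 - sqrt(14))*((1/3 + 4/3) + 12*1) = (84 - sqrt(14))*(5/3 + 12) = (84 - sqrt(14))*(41/3) = 1148 - 41*sqrt(14)/3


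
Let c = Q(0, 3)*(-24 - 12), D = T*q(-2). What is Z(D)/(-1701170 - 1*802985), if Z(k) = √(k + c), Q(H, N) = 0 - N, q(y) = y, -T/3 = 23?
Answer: -√246/2504155 ≈ -6.2633e-6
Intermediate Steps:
T = -69 (T = -3*23 = -69)
D = 138 (D = -69*(-2) = 138)
Q(H, N) = -N
c = 108 (c = (-1*3)*(-24 - 12) = -3*(-36) = 108)
Z(k) = √(108 + k) (Z(k) = √(k + 108) = √(108 + k))
Z(D)/(-1701170 - 1*802985) = √(108 + 138)/(-1701170 - 1*802985) = √246/(-1701170 - 802985) = √246/(-2504155) = √246*(-1/2504155) = -√246/2504155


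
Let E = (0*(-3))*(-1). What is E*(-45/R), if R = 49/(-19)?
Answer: 0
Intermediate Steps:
R = -49/19 (R = 49*(-1/19) = -49/19 ≈ -2.5789)
E = 0 (E = 0*(-1) = 0)
E*(-45/R) = 0*(-45/(-49/19)) = 0*(-45*(-19/49)) = 0*(855/49) = 0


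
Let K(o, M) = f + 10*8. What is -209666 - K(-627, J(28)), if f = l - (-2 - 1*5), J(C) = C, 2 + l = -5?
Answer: -209746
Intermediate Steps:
l = -7 (l = -2 - 5 = -7)
f = 0 (f = -7 - (-2 - 1*5) = -7 - (-2 - 5) = -7 - 1*(-7) = -7 + 7 = 0)
K(o, M) = 80 (K(o, M) = 0 + 10*8 = 0 + 80 = 80)
-209666 - K(-627, J(28)) = -209666 - 1*80 = -209666 - 80 = -209746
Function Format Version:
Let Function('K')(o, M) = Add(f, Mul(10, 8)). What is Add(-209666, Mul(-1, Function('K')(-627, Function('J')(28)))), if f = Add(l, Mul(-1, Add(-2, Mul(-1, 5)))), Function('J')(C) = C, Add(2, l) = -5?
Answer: -209746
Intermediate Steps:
l = -7 (l = Add(-2, -5) = -7)
f = 0 (f = Add(-7, Mul(-1, Add(-2, Mul(-1, 5)))) = Add(-7, Mul(-1, Add(-2, -5))) = Add(-7, Mul(-1, -7)) = Add(-7, 7) = 0)
Function('K')(o, M) = 80 (Function('K')(o, M) = Add(0, Mul(10, 8)) = Add(0, 80) = 80)
Add(-209666, Mul(-1, Function('K')(-627, Function('J')(28)))) = Add(-209666, Mul(-1, 80)) = Add(-209666, -80) = -209746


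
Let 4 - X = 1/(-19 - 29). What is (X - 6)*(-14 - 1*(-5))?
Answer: 285/16 ≈ 17.813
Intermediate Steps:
X = 193/48 (X = 4 - 1/(-19 - 29) = 4 - 1/(-48) = 4 - 1*(-1/48) = 4 + 1/48 = 193/48 ≈ 4.0208)
(X - 6)*(-14 - 1*(-5)) = (193/48 - 6)*(-14 - 1*(-5)) = -95*(-14 + 5)/48 = -95/48*(-9) = 285/16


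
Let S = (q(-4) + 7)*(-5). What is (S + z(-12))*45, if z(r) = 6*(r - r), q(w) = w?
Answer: -675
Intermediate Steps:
z(r) = 0 (z(r) = 6*0 = 0)
S = -15 (S = (-4 + 7)*(-5) = 3*(-5) = -15)
(S + z(-12))*45 = (-15 + 0)*45 = -15*45 = -675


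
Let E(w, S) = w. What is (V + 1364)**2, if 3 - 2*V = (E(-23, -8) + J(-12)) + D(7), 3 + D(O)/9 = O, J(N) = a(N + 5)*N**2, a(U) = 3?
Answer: 1306449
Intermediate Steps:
J(N) = 3*N**2
D(O) = -27 + 9*O
V = -221 (V = 3/2 - ((-23 + 3*(-12)**2) + (-27 + 9*7))/2 = 3/2 - ((-23 + 3*144) + (-27 + 63))/2 = 3/2 - ((-23 + 432) + 36)/2 = 3/2 - (409 + 36)/2 = 3/2 - 1/2*445 = 3/2 - 445/2 = -221)
(V + 1364)**2 = (-221 + 1364)**2 = 1143**2 = 1306449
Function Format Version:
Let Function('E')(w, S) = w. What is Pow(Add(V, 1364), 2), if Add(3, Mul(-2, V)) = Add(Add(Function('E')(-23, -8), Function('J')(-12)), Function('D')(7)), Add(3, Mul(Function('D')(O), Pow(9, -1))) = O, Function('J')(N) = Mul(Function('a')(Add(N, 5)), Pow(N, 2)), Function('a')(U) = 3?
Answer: 1306449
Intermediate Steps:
Function('J')(N) = Mul(3, Pow(N, 2))
Function('D')(O) = Add(-27, Mul(9, O))
V = -221 (V = Add(Rational(3, 2), Mul(Rational(-1, 2), Add(Add(-23, Mul(3, Pow(-12, 2))), Add(-27, Mul(9, 7))))) = Add(Rational(3, 2), Mul(Rational(-1, 2), Add(Add(-23, Mul(3, 144)), Add(-27, 63)))) = Add(Rational(3, 2), Mul(Rational(-1, 2), Add(Add(-23, 432), 36))) = Add(Rational(3, 2), Mul(Rational(-1, 2), Add(409, 36))) = Add(Rational(3, 2), Mul(Rational(-1, 2), 445)) = Add(Rational(3, 2), Rational(-445, 2)) = -221)
Pow(Add(V, 1364), 2) = Pow(Add(-221, 1364), 2) = Pow(1143, 2) = 1306449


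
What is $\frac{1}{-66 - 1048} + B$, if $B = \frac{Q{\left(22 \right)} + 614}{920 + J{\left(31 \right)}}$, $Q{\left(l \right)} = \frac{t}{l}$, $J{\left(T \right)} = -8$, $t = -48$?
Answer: $\frac{1871797}{2793912} \approx 0.66996$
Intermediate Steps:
$Q{\left(l \right)} = - \frac{48}{l}$
$B = \frac{3365}{5016}$ ($B = \frac{- \frac{48}{22} + 614}{920 - 8} = \frac{\left(-48\right) \frac{1}{22} + 614}{912} = \left(- \frac{24}{11} + 614\right) \frac{1}{912} = \frac{6730}{11} \cdot \frac{1}{912} = \frac{3365}{5016} \approx 0.67085$)
$\frac{1}{-66 - 1048} + B = \frac{1}{-66 - 1048} + \frac{3365}{5016} = \frac{1}{-1114} + \frac{3365}{5016} = - \frac{1}{1114} + \frac{3365}{5016} = \frac{1871797}{2793912}$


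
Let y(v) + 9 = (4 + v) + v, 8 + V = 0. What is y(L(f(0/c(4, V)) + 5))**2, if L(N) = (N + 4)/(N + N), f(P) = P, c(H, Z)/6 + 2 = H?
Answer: 256/25 ≈ 10.240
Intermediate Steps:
V = -8 (V = -8 + 0 = -8)
c(H, Z) = -12 + 6*H
L(N) = (4 + N)/(2*N) (L(N) = (4 + N)/((2*N)) = (4 + N)*(1/(2*N)) = (4 + N)/(2*N))
y(v) = -5 + 2*v (y(v) = -9 + ((4 + v) + v) = -9 + (4 + 2*v) = -5 + 2*v)
y(L(f(0/c(4, V)) + 5))**2 = (-5 + 2*((4 + (0/(-12 + 6*4) + 5))/(2*(0/(-12 + 6*4) + 5))))**2 = (-5 + 2*((4 + (0/(-12 + 24) + 5))/(2*(0/(-12 + 24) + 5))))**2 = (-5 + 2*((4 + (0/12 + 5))/(2*(0/12 + 5))))**2 = (-5 + 2*((4 + (0*(1/12) + 5))/(2*(0*(1/12) + 5))))**2 = (-5 + 2*((4 + (0 + 5))/(2*(0 + 5))))**2 = (-5 + 2*((1/2)*(4 + 5)/5))**2 = (-5 + 2*((1/2)*(1/5)*9))**2 = (-5 + 2*(9/10))**2 = (-5 + 9/5)**2 = (-16/5)**2 = 256/25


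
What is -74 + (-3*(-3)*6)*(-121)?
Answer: -6608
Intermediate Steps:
-74 + (-3*(-3)*6)*(-121) = -74 + (9*6)*(-121) = -74 + 54*(-121) = -74 - 6534 = -6608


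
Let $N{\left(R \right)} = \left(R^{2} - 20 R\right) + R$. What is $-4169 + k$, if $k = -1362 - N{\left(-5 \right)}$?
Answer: $-5651$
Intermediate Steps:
$N{\left(R \right)} = R^{2} - 19 R$
$k = -1482$ ($k = -1362 - - 5 \left(-19 - 5\right) = -1362 - \left(-5\right) \left(-24\right) = -1362 - 120 = -1482$)
$-4169 + k = -4169 - 1482 = -5651$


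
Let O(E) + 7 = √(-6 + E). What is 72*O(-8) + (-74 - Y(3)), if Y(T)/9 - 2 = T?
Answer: -623 + 72*I*√14 ≈ -623.0 + 269.4*I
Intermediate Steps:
Y(T) = 18 + 9*T
O(E) = -7 + √(-6 + E)
72*O(-8) + (-74 - Y(3)) = 72*(-7 + √(-6 - 8)) + (-74 - (18 + 9*3)) = 72*(-7 + √(-14)) + (-74 - (18 + 27)) = 72*(-7 + I*√14) + (-74 - 1*45) = (-504 + 72*I*√14) + (-74 - 45) = (-504 + 72*I*√14) - 119 = -623 + 72*I*√14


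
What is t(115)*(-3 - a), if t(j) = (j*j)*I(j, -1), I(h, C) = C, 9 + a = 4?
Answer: -26450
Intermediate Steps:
a = -5 (a = -9 + 4 = -5)
t(j) = -j² (t(j) = (j*j)*(-1) = j²*(-1) = -j²)
t(115)*(-3 - a) = (-1*115²)*(-3 - 1*(-5)) = (-1*13225)*(-3 + 5) = -13225*2 = -26450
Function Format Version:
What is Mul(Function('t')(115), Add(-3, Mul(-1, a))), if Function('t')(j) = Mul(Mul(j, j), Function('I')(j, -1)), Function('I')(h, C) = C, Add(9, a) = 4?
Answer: -26450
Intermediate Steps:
a = -5 (a = Add(-9, 4) = -5)
Function('t')(j) = Mul(-1, Pow(j, 2)) (Function('t')(j) = Mul(Mul(j, j), -1) = Mul(Pow(j, 2), -1) = Mul(-1, Pow(j, 2)))
Mul(Function('t')(115), Add(-3, Mul(-1, a))) = Mul(Mul(-1, Pow(115, 2)), Add(-3, Mul(-1, -5))) = Mul(Mul(-1, 13225), Add(-3, 5)) = Mul(-13225, 2) = -26450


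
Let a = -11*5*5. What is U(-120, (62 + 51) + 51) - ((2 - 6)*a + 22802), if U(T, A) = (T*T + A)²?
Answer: 212086194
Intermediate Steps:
U(T, A) = (A + T²)² (U(T, A) = (T² + A)² = (A + T²)²)
a = -275 (a = -55*5 = -275)
U(-120, (62 + 51) + 51) - ((2 - 6)*a + 22802) = (((62 + 51) + 51) + (-120)²)² - ((2 - 6)*(-275) + 22802) = ((113 + 51) + 14400)² - (-4*(-275) + 22802) = (164 + 14400)² - (1100 + 22802) = 14564² - 1*23902 = 212110096 - 23902 = 212086194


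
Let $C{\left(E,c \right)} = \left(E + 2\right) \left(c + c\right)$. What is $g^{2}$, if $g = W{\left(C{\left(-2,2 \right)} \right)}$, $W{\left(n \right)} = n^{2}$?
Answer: $0$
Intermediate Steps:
$C{\left(E,c \right)} = 2 c \left(2 + E\right)$ ($C{\left(E,c \right)} = \left(2 + E\right) 2 c = 2 c \left(2 + E\right)$)
$g = 0$ ($g = \left(2 \cdot 2 \left(2 - 2\right)\right)^{2} = \left(2 \cdot 2 \cdot 0\right)^{2} = 0^{2} = 0$)
$g^{2} = 0^{2} = 0$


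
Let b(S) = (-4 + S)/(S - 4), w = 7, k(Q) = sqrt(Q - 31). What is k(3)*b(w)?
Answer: 2*I*sqrt(7) ≈ 5.2915*I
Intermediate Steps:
k(Q) = sqrt(-31 + Q)
b(S) = 1 (b(S) = (-4 + S)/(-4 + S) = 1)
k(3)*b(w) = sqrt(-31 + 3)*1 = sqrt(-28)*1 = (2*I*sqrt(7))*1 = 2*I*sqrt(7)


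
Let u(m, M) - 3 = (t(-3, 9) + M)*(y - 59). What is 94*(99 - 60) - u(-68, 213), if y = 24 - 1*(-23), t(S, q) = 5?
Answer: 6279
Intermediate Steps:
y = 47 (y = 24 + 23 = 47)
u(m, M) = -57 - 12*M (u(m, M) = 3 + (5 + M)*(47 - 59) = 3 + (5 + M)*(-12) = 3 + (-60 - 12*M) = -57 - 12*M)
94*(99 - 60) - u(-68, 213) = 94*(99 - 60) - (-57 - 12*213) = 94*39 - (-57 - 2556) = 3666 - 1*(-2613) = 3666 + 2613 = 6279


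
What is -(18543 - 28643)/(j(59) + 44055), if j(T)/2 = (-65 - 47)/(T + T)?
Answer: 595900/2599133 ≈ 0.22927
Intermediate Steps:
j(T) = -112/T (j(T) = 2*((-65 - 47)/(T + T)) = 2*(-112*1/(2*T)) = 2*(-56/T) = -112/T)
-(18543 - 28643)/(j(59) + 44055) = -(18543 - 28643)/(-112/59 + 44055) = -(-10100)/(-112*1/59 + 44055) = -(-10100)/(-112/59 + 44055) = -(-10100)/2599133/59 = -(-10100)*59/2599133 = -1*(-595900/2599133) = 595900/2599133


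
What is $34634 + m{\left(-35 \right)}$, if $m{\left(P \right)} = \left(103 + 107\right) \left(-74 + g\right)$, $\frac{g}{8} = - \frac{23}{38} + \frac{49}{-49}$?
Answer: $\frac{311546}{19} \approx 16397.0$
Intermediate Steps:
$g = - \frac{244}{19}$ ($g = 8 \left(- \frac{23}{38} + \frac{49}{-49}\right) = 8 \left(\left(-23\right) \frac{1}{38} + 49 \left(- \frac{1}{49}\right)\right) = 8 \left(- \frac{23}{38} - 1\right) = 8 \left(- \frac{61}{38}\right) = - \frac{244}{19} \approx -12.842$)
$m{\left(P \right)} = - \frac{346500}{19}$ ($m{\left(P \right)} = \left(103 + 107\right) \left(-74 - \frac{244}{19}\right) = 210 \left(- \frac{1650}{19}\right) = - \frac{346500}{19}$)
$34634 + m{\left(-35 \right)} = 34634 - \frac{346500}{19} = \frac{311546}{19}$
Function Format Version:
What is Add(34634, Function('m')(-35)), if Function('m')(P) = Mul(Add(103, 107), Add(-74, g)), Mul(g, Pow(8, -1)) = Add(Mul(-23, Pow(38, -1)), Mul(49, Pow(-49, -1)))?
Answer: Rational(311546, 19) ≈ 16397.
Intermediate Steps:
g = Rational(-244, 19) (g = Mul(8, Add(Mul(-23, Pow(38, -1)), Mul(49, Pow(-49, -1)))) = Mul(8, Add(Mul(-23, Rational(1, 38)), Mul(49, Rational(-1, 49)))) = Mul(8, Add(Rational(-23, 38), -1)) = Mul(8, Rational(-61, 38)) = Rational(-244, 19) ≈ -12.842)
Function('m')(P) = Rational(-346500, 19) (Function('m')(P) = Mul(Add(103, 107), Add(-74, Rational(-244, 19))) = Mul(210, Rational(-1650, 19)) = Rational(-346500, 19))
Add(34634, Function('m')(-35)) = Add(34634, Rational(-346500, 19)) = Rational(311546, 19)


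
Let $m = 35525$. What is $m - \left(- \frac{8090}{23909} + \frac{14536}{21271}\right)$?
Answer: $\frac{18066714784141}{508568339} \approx 35525.0$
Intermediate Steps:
$m - \left(- \frac{8090}{23909} + \frac{14536}{21271}\right) = 35525 - \left(- \frac{8090}{23909} + \frac{14536}{21271}\right) = 35525 - \frac{175458834}{508568339} = \frac{18066714784141}{508568339}$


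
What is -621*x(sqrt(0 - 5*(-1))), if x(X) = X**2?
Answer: -3105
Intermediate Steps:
-621*x(sqrt(0 - 5*(-1))) = -621*(sqrt(0 - 5*(-1)))**2 = -621*(sqrt(0 + 5))**2 = -621*(sqrt(5))**2 = -621*5 = -3105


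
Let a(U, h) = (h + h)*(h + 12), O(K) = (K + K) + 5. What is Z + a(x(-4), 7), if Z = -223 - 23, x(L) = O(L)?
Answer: 20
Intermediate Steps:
O(K) = 5 + 2*K (O(K) = 2*K + 5 = 5 + 2*K)
x(L) = 5 + 2*L
a(U, h) = 2*h*(12 + h) (a(U, h) = (2*h)*(12 + h) = 2*h*(12 + h))
Z = -246
Z + a(x(-4), 7) = -246 + 2*7*(12 + 7) = -246 + 2*7*19 = -246 + 266 = 20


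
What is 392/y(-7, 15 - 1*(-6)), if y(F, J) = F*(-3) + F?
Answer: 28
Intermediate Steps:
y(F, J) = -2*F (y(F, J) = -3*F + F = -2*F)
392/y(-7, 15 - 1*(-6)) = 392/((-2*(-7))) = 392/14 = 392*(1/14) = 28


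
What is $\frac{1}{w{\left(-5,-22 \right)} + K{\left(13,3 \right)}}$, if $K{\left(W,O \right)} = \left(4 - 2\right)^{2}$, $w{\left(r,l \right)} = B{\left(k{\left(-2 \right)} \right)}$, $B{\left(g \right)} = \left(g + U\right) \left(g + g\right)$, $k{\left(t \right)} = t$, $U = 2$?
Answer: $\frac{1}{4} \approx 0.25$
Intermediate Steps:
$B{\left(g \right)} = 2 g \left(2 + g\right)$ ($B{\left(g \right)} = \left(g + 2\right) \left(g + g\right) = \left(2 + g\right) 2 g = 2 g \left(2 + g\right)$)
$w{\left(r,l \right)} = 0$ ($w{\left(r,l \right)} = 2 \left(-2\right) \left(2 - 2\right) = 2 \left(-2\right) 0 = 0$)
$K{\left(W,O \right)} = 4$ ($K{\left(W,O \right)} = 2^{2} = 4$)
$\frac{1}{w{\left(-5,-22 \right)} + K{\left(13,3 \right)}} = \frac{1}{0 + 4} = \frac{1}{4}$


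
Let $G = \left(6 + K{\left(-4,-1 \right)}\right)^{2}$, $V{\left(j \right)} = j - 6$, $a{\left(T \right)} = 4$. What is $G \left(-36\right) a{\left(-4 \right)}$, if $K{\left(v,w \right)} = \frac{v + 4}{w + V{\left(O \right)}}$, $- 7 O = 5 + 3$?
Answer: $-5184$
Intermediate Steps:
$O = - \frac{8}{7}$ ($O = - \frac{5 + 3}{7} = \left(- \frac{1}{7}\right) 8 = - \frac{8}{7} \approx -1.1429$)
$V{\left(j \right)} = -6 + j$ ($V{\left(j \right)} = j - 6 = -6 + j$)
$K{\left(v,w \right)} = \frac{4 + v}{- \frac{50}{7} + w}$ ($K{\left(v,w \right)} = \frac{v + 4}{w - \frac{50}{7}} = \frac{4 + v}{w - \frac{50}{7}} = \frac{4 + v}{- \frac{50}{7} + w}$)
$G = 36$ ($G = \left(6 + \frac{7 \left(4 - 4\right)}{-50 + 7 \left(-1\right)}\right)^{2} = \left(6 + 7 \frac{1}{-50 - 7} \cdot 0\right)^{2} = \left(6 + 7 \frac{1}{-57} \cdot 0\right)^{2} = \left(6 + 7 \left(- \frac{1}{57}\right) 0\right)^{2} = \left(6 + 0\right)^{2} = 6^{2} = 36$)
$G \left(-36\right) a{\left(-4 \right)} = 36 \left(-36\right) 4 = \left(-1296\right) 4 = -5184$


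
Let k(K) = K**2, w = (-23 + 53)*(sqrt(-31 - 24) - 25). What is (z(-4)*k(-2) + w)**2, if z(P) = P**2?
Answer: 421096 - 41160*I*sqrt(55) ≈ 4.211e+5 - 3.0525e+5*I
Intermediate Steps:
w = -750 + 30*I*sqrt(55) (w = 30*(sqrt(-55) - 25) = 30*(I*sqrt(55) - 25) = 30*(-25 + I*sqrt(55)) = -750 + 30*I*sqrt(55) ≈ -750.0 + 222.49*I)
(z(-4)*k(-2) + w)**2 = ((-4)**2*(-2)**2 + (-750 + 30*I*sqrt(55)))**2 = (16*4 + (-750 + 30*I*sqrt(55)))**2 = (64 + (-750 + 30*I*sqrt(55)))**2 = (-686 + 30*I*sqrt(55))**2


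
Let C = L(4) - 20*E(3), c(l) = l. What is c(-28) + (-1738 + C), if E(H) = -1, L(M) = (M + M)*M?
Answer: -1714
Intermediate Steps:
L(M) = 2*M² (L(M) = (2*M)*M = 2*M²)
C = 52 (C = 2*4² - 20*(-1) = 2*16 + 20 = 32 + 20 = 52)
c(-28) + (-1738 + C) = -28 + (-1738 + 52) = -28 - 1686 = -1714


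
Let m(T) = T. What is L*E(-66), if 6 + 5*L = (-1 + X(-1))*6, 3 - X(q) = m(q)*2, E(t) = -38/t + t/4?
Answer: -3153/55 ≈ -57.327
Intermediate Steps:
E(t) = -38/t + t/4 (E(t) = -38/t + t*(1/4) = -38/t + t/4)
X(q) = 3 - 2*q (X(q) = 3 - q*2 = 3 - 2*q)
L = 18/5 (L = -6/5 + ((-1 + (3 - 2*(-1)))*6)/5 = -6/5 + ((-1 + (3 + 2))*6)/5 = -6/5 + ((-1 + 5)*6)/5 = -6/5 + (4*6)/5 = -6/5 + (1/5)*24 = -6/5 + 24/5 = 18/5 ≈ 3.6000)
L*E(-66) = 18*(-38/(-66) + (1/4)*(-66))/5 = 18*(-38*(-1/66) - 33/2)/5 = 18*(19/33 - 33/2)/5 = (18/5)*(-1051/66) = -3153/55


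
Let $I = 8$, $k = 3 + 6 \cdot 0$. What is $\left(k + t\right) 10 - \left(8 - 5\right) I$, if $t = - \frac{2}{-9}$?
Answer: $\frac{74}{9} \approx 8.2222$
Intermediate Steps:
$k = 3$ ($k = 3 + 0 = 3$)
$t = \frac{2}{9}$ ($t = \left(-2\right) \left(- \frac{1}{9}\right) = \frac{2}{9} \approx 0.22222$)
$\left(k + t\right) 10 - \left(8 - 5\right) I = \left(3 + \frac{2}{9}\right) 10 - \left(8 - 5\right) 8 = \frac{29}{9} \cdot 10 - 3 \cdot 8 = \frac{290}{9} - 24 = \frac{74}{9}$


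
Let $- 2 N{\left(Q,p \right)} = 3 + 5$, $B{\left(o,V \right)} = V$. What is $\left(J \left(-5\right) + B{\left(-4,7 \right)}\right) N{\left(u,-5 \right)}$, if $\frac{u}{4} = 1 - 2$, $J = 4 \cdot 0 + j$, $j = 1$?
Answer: $-8$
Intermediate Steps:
$J = 1$ ($J = 4 \cdot 0 + 1 = 0 + 1 = 1$)
$u = -4$ ($u = 4 \left(1 - 2\right) = 4 \left(-1\right) = -4$)
$N{\left(Q,p \right)} = -4$ ($N{\left(Q,p \right)} = - \frac{3 + 5}{2} = \left(- \frac{1}{2}\right) 8 = -4$)
$\left(J \left(-5\right) + B{\left(-4,7 \right)}\right) N{\left(u,-5 \right)} = \left(1 \left(-5\right) + 7\right) \left(-4\right) = \left(-5 + 7\right) \left(-4\right) = 2 \left(-4\right) = -8$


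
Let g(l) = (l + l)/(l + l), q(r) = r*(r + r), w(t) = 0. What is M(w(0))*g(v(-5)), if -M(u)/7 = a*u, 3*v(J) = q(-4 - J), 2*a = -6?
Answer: 0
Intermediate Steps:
a = -3 (a = (½)*(-6) = -3)
q(r) = 2*r² (q(r) = r*(2*r) = 2*r²)
v(J) = 2*(-4 - J)²/3 (v(J) = (2*(-4 - J)²)/3 = 2*(-4 - J)²/3)
g(l) = 1 (g(l) = (2*l)/((2*l)) = (2*l)*(1/(2*l)) = 1)
M(u) = 21*u (M(u) = -(-21)*u = 21*u)
M(w(0))*g(v(-5)) = (21*0)*1 = 0*1 = 0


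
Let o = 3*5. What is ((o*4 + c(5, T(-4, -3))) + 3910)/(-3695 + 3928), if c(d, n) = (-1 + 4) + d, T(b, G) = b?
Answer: 3978/233 ≈ 17.073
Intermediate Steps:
o = 15
c(d, n) = 3 + d
((o*4 + c(5, T(-4, -3))) + 3910)/(-3695 + 3928) = ((15*4 + (3 + 5)) + 3910)/(-3695 + 3928) = ((60 + 8) + 3910)/233 = (68 + 3910)*(1/233) = 3978*(1/233) = 3978/233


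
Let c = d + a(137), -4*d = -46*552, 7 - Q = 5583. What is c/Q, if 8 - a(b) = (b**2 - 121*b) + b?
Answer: -4027/5576 ≈ -0.72220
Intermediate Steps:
Q = -5576 (Q = 7 - 1*5583 = 7 - 5583 = -5576)
d = 6348 (d = -(-23)*552/2 = -1/4*(-25392) = 6348)
a(b) = 8 - b**2 + 120*b (a(b) = 8 - ((b**2 - 121*b) + b) = 8 - (b**2 - 120*b) = 8 + (-b**2 + 120*b) = 8 - b**2 + 120*b)
c = 4027 (c = 6348 + (8 - 1*137**2 + 120*137) = 6348 + (8 - 1*18769 + 16440) = 6348 + (8 - 18769 + 16440) = 6348 - 2321 = 4027)
c/Q = 4027/(-5576) = 4027*(-1/5576) = -4027/5576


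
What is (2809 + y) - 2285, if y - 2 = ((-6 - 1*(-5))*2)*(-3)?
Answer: 532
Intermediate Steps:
y = 8 (y = 2 + ((-6 - 1*(-5))*2)*(-3) = 2 + ((-6 + 5)*2)*(-3) = 2 - 1*2*(-3) = 2 - 2*(-3) = 2 + 6 = 8)
(2809 + y) - 2285 = (2809 + 8) - 2285 = 2817 - 2285 = 532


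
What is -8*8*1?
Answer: -64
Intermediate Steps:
-8*8*1 = -64*1 = -64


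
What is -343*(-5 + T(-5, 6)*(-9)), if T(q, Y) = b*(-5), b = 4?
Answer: -60025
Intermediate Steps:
T(q, Y) = -20 (T(q, Y) = 4*(-5) = -20)
-343*(-5 + T(-5, 6)*(-9)) = -343*(-5 - 20*(-9)) = -343*(-5 + 180) = -343*175 = -60025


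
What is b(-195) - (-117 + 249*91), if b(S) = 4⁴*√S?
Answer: -22542 + 256*I*√195 ≈ -22542.0 + 3574.8*I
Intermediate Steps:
b(S) = 256*√S
b(-195) - (-117 + 249*91) = 256*√(-195) - (-117 + 249*91) = 256*(I*√195) - (-117 + 22659) = 256*I*√195 - 1*22542 = 256*I*√195 - 22542 = -22542 + 256*I*√195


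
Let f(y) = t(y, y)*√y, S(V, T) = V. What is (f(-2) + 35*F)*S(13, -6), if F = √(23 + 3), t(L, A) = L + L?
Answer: 455*√26 - 52*I*√2 ≈ 2320.1 - 73.539*I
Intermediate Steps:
t(L, A) = 2*L
F = √26 ≈ 5.0990
f(y) = 2*y^(3/2) (f(y) = (2*y)*√y = 2*y^(3/2))
(f(-2) + 35*F)*S(13, -6) = (2*(-2)^(3/2) + 35*√26)*13 = (2*(-2*I*√2) + 35*√26)*13 = (-4*I*√2 + 35*√26)*13 = (35*√26 - 4*I*√2)*13 = 455*√26 - 52*I*√2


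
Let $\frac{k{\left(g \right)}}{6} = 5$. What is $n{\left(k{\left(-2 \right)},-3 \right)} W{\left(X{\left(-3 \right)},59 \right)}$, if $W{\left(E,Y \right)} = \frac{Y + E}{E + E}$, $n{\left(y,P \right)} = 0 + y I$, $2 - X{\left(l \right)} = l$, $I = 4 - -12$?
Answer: $3072$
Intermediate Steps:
$I = 16$ ($I = 4 + 12 = 16$)
$X{\left(l \right)} = 2 - l$
$k{\left(g \right)} = 30$ ($k{\left(g \right)} = 6 \cdot 5 = 30$)
$n{\left(y,P \right)} = 16 y$ ($n{\left(y,P \right)} = 0 + y 16 = 0 + 16 y = 16 y$)
$W{\left(E,Y \right)} = \frac{E + Y}{2 E}$
$n{\left(k{\left(-2 \right)},-3 \right)} W{\left(X{\left(-3 \right)},59 \right)} = 16 \cdot 30 \frac{\left(2 - -3\right) + 59}{2 \left(2 - -3\right)} = 480 \frac{\left(2 + 3\right) + 59}{2 \left(2 + 3\right)} = 480 \frac{5 + 59}{2 \cdot 5} = 480 \cdot \frac{1}{2} \cdot \frac{1}{5} \cdot 64 = 480 \cdot \frac{32}{5} = 3072$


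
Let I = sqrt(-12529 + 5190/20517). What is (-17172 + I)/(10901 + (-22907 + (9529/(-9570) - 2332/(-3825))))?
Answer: 41905690200/29299784179 - 2440350*I*sqrt(585993566739)/200381224000181 ≈ 1.4302 - 0.0093227*I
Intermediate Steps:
I = I*sqrt(585993566739)/6839 (I = sqrt(-12529 + 5190*(1/20517)) = sqrt(-12529 + 1730/6839) = sqrt(-85684101/6839) = I*sqrt(585993566739)/6839 ≈ 111.93*I)
(-17172 + I)/(10901 + (-22907 + (9529/(-9570) - 2332/(-3825)))) = (-17172 + I*sqrt(585993566739)/6839)/(10901 + (-22907 + (9529/(-9570) - 2332/(-3825)))) = (-17172 + I*sqrt(585993566739)/6839)/(10901 + (-22907 + (9529*(-1/9570) - 2332*(-1/3825)))) = (-17172 + I*sqrt(585993566739)/6839)/(10901 + (-22907 + (-9529/9570 + 2332/3825))) = (-17172 + I*sqrt(585993566739)/6839)/(10901 + (-22907 - 942079/2440350)) = (-17172 + I*sqrt(585993566739)/6839)/(10901 - 55902039529/2440350) = (-17172 + I*sqrt(585993566739)/6839)/(-29299784179/2440350) = (-17172 + I*sqrt(585993566739)/6839)*(-2440350/29299784179) = 41905690200/29299784179 - 2440350*I*sqrt(585993566739)/200381224000181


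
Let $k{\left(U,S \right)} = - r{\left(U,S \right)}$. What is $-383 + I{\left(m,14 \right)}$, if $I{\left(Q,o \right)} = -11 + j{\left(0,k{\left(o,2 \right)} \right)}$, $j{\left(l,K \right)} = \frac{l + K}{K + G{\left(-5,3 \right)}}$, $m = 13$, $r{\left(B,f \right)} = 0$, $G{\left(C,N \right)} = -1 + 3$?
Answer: $-394$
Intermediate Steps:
$G{\left(C,N \right)} = 2$
$k{\left(U,S \right)} = 0$ ($k{\left(U,S \right)} = \left(-1\right) 0 = 0$)
$j{\left(l,K \right)} = \frac{K + l}{2 + K}$ ($j{\left(l,K \right)} = \frac{l + K}{K + 2} = \frac{K + l}{2 + K}$)
$I{\left(Q,o \right)} = -11$ ($I{\left(Q,o \right)} = -11 + \frac{0 + 0}{2 + 0} = -11 + \frac{1}{2} \cdot 0 = -11 + 0 = -11$)
$-383 + I{\left(m,14 \right)} = -383 - 11 = -394$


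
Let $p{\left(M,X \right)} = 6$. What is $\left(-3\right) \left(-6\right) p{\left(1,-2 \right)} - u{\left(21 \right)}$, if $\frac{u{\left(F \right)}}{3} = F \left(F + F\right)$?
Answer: $-2538$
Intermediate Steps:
$u{\left(F \right)} = 6 F^{2}$ ($u{\left(F \right)} = 3 F \left(F + F\right) = 3 F 2 F = 3 \cdot 2 F^{2} = 6 F^{2}$)
$\left(-3\right) \left(-6\right) p{\left(1,-2 \right)} - u{\left(21 \right)} = \left(-3\right) \left(-6\right) 6 - 6 \cdot 21^{2} = 18 \cdot 6 - 6 \cdot 441 = 108 - 2646 = -2538$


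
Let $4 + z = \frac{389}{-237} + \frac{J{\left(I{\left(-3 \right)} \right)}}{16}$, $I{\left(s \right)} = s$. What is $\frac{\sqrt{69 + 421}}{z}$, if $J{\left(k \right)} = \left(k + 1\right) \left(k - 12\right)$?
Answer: $- \frac{13272 \sqrt{10}}{7141} \approx -5.8773$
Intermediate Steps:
$J{\left(k \right)} = \left(1 + k\right) \left(-12 + k\right)$
$z = - \frac{7141}{1896}$ ($z = -4 + \left(\frac{389}{-237} + \frac{-12 + \left(-3\right)^{2} - -33}{16}\right) = -4 + \left(389 \left(- \frac{1}{237}\right) + \left(-12 + 9 + 33\right) \frac{1}{16}\right) = -4 + \left(- \frac{389}{237} + 30 \cdot \frac{1}{16}\right) = -4 + \left(- \frac{389}{237} + \frac{15}{8}\right) = -4 + \frac{443}{1896} = - \frac{7141}{1896} \approx -3.7663$)
$\frac{\sqrt{69 + 421}}{z} = \frac{\sqrt{69 + 421}}{- \frac{7141}{1896}} = \sqrt{490} \left(- \frac{1896}{7141}\right) = 7 \sqrt{10} \left(- \frac{1896}{7141}\right) = - \frac{13272 \sqrt{10}}{7141}$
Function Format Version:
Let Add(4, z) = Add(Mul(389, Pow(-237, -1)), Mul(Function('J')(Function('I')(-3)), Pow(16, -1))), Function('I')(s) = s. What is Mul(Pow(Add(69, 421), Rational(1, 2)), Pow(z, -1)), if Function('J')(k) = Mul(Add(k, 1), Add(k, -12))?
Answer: Mul(Rational(-13272, 7141), Pow(10, Rational(1, 2))) ≈ -5.8773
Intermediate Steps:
Function('J')(k) = Mul(Add(1, k), Add(-12, k))
z = Rational(-7141, 1896) (z = Add(-4, Add(Mul(389, Pow(-237, -1)), Mul(Add(-12, Pow(-3, 2), Mul(-11, -3)), Pow(16, -1)))) = Add(-4, Add(Mul(389, Rational(-1, 237)), Mul(Add(-12, 9, 33), Rational(1, 16)))) = Add(-4, Add(Rational(-389, 237), Mul(30, Rational(1, 16)))) = Add(-4, Add(Rational(-389, 237), Rational(15, 8))) = Add(-4, Rational(443, 1896)) = Rational(-7141, 1896) ≈ -3.7663)
Mul(Pow(Add(69, 421), Rational(1, 2)), Pow(z, -1)) = Mul(Pow(Add(69, 421), Rational(1, 2)), Pow(Rational(-7141, 1896), -1)) = Mul(Pow(490, Rational(1, 2)), Rational(-1896, 7141)) = Mul(Mul(7, Pow(10, Rational(1, 2))), Rational(-1896, 7141)) = Mul(Rational(-13272, 7141), Pow(10, Rational(1, 2)))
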